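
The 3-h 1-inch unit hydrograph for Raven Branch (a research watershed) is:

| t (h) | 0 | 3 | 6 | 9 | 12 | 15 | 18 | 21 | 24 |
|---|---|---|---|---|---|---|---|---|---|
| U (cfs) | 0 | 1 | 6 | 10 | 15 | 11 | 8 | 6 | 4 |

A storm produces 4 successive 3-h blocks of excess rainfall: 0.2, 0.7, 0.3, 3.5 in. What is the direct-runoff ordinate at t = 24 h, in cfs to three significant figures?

By discrete convolution, Q_j = Σ (P_i / 1 in) · U_{j−i}.
At t = 24 h (j=8): Q = (0.2/1)·4 + (0.7/1)·6 + (0.3/1)·8 + (3.5/1)·11 = 45.9 cfs.

Q ≈ 45.9 cfs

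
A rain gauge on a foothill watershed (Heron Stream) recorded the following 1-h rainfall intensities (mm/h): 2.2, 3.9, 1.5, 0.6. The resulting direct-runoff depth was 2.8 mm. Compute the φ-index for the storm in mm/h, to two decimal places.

Only the 2 blocks with intensity above φ contribute runoff: 2.2, 3.9 mm/h.
Σ(I−φ)·Δt = d  ⇒  (2.2+3.9 − 2φ)·1 = 2.8
φ = (6.100 − 2.8/1) / 2 = 1.65 mm/h.

φ ≈ 1.65 mm/h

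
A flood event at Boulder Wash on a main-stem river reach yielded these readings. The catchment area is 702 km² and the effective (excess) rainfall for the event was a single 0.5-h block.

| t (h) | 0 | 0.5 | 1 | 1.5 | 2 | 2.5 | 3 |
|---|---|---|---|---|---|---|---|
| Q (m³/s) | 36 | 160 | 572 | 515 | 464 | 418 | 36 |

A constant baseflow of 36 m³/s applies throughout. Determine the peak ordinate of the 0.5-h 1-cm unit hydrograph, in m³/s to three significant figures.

Direct runoff: 0.0, 124.0, 536.0, 479.0, 428.0, 382.0, 0.0 m³/s; ΣQ_DR = 1949 m³/s, peak = 536.0 m³/s.
Runoff depth d = ΣQ_DR·Δt / A = 1949 × 1800 / (702 km²) = 4.997 mm.
The 1-cm UH is the DRH scaled by (10 mm)/d, so U_p = 536.0 × 10/4.997 = 1070 m³/s.

U_p ≈ 1070 m³/s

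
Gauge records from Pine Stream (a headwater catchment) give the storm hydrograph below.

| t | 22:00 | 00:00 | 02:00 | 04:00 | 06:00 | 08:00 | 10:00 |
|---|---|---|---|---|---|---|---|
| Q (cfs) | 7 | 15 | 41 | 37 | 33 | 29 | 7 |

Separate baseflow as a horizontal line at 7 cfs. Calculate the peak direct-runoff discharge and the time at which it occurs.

Q_p = 34.0 cfs at t = 02:00

Subtracting baseflow gives direct-runoff ordinates: 0.0, 8.0, 34.0, 30.0, 26.0, 22.0, 0.0 cfs.
The maximum is 34.0 cfs, occurring at the reading for t = 02:00.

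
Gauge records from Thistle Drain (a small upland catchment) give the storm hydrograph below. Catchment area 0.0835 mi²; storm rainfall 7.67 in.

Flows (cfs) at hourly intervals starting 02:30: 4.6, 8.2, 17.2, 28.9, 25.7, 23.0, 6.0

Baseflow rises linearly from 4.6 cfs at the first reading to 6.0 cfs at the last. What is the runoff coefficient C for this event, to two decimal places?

ΣQ_DR = 76.50 cfs; V = ΣQ_DR·Δt = 2.754 × 10^5 ft³.
Runoff depth d = V / A = 1.420 in.
C = d / P = 1.420 / 7.67 = 0.19.

C ≈ 0.19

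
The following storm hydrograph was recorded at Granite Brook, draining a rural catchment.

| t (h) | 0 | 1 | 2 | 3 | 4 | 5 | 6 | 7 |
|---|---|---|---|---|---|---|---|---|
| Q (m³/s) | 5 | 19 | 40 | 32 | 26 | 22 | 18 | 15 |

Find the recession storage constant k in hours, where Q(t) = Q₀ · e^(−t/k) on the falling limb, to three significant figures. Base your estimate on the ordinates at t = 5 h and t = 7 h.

k ≈ 5.22 h

On the falling limb, Q drops from 22 to 15 m³/s between t = 5 h and t = 7 h (Δt = 2 h).
k = −Δt / ln(Q₂/Q₁) = −2 / ln(15/22) = 5.22 h.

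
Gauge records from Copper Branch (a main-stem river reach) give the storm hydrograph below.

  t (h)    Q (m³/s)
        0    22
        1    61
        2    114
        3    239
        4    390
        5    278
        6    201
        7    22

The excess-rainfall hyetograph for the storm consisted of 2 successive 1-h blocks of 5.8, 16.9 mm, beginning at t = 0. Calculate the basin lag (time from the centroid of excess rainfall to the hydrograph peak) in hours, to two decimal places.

Centroid of excess rainfall: t_c = Σ P_i·t̄_i / ΣP_i = 1.2445 h (block centres at 0.5, 1.5 h).
Hydrograph peak occurs at t = 4 h, so basin lag t_L = 4 − 1.2445 = 2.76 h.

t_L ≈ 2.76 h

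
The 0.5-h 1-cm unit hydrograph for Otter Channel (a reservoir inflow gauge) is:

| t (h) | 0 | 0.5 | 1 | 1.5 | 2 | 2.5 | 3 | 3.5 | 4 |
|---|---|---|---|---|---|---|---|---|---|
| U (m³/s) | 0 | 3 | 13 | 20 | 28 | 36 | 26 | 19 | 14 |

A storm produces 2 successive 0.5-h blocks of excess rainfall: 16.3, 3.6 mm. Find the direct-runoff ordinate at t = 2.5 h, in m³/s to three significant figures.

By discrete convolution, Q_j = Σ (P_i / 10 mm) · U_{j−i}.
At t = 2.5 h (j=5): Q = (16.3/10)·36 + (3.6/10)·28 = 68.8 m³/s.

Q ≈ 68.8 m³/s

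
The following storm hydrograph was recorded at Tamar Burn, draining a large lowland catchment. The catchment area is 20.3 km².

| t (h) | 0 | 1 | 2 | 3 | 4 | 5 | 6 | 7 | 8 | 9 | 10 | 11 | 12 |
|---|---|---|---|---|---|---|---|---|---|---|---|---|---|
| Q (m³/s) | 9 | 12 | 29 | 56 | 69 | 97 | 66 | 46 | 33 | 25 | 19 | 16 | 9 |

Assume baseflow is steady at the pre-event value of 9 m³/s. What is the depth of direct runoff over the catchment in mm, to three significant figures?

Direct runoff: 0.0, 3.0, 20.0, 47.0, 60.0, 88.0, 57.0, 37.0, 24.0, 16.0, 10.0, 7.0, 0.0 m³/s; ΣQ_DR = 369.0 m³/s.
V = ΣQ_DR · Δt = 369.0 × 3600 s = 1.328 × 10^6 m³.
Over A = 20.3 km², depth = V / A = 65.4 mm.

d ≈ 65.4 mm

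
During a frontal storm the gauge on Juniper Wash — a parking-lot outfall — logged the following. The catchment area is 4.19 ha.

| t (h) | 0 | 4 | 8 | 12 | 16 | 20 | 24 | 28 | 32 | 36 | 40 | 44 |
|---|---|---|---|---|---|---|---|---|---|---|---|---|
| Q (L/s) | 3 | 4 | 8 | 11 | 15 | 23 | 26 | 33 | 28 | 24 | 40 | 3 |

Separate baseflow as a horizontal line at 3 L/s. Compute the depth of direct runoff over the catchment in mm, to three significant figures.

d ≈ 62.5 mm

Direct runoff: 0.0, 1.0, 5.0, 8.0, 12.0, 20.0, 23.0, 30.0, 25.0, 21.0, 37.0, 0.0 L/s; ΣQ_DR = 182.0 L/s.
V = ΣQ_DR · Δt = 182.0 × 14400 s = 2.621 × 10^6 L.
Over A = 4.19 ha, depth = V / A = 62.5 mm.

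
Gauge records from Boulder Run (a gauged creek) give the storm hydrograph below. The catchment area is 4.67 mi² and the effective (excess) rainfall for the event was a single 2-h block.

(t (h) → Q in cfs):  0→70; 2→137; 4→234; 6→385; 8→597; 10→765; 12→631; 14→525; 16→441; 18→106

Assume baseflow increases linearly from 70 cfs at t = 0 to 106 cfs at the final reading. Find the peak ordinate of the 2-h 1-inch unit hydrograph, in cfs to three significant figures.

Direct runoff: 0.00, 63.00, 156.00, 303.00, 511.00, 675.00, 537.00, 427.00, 339.00, 0.00 cfs; ΣQ_DR = 3011 cfs, peak = 675.00 cfs.
Runoff depth d = ΣQ_DR·Δt / A = 3011 × 7200 / (4.67 mi²) = 1.998 in.
The 1-inch UH is the DRH scaled by (1 in)/d, so U_p = 675.00 × 1/1.998 = 338 cfs.

U_p ≈ 338 cfs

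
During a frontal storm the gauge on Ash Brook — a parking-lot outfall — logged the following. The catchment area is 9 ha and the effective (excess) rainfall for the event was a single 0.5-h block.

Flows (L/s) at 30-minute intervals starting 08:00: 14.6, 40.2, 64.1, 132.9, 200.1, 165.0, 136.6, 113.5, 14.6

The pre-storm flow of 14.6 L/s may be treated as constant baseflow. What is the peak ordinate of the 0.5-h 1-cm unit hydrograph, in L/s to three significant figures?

Direct runoff: 0.0, 25.6, 49.5, 118.3, 185.5, 150.4, 122.0, 98.9, 0.0 L/s; ΣQ_DR = 750.2 L/s, peak = 185.5 L/s.
Runoff depth d = ΣQ_DR·Δt / A = 750.2 × 1800 / (9 ha) = 15.00 mm.
The 1-cm UH is the DRH scaled by (10 mm)/d, so U_p = 185.5 × 10/15.00 = 124 L/s.

U_p ≈ 124 L/s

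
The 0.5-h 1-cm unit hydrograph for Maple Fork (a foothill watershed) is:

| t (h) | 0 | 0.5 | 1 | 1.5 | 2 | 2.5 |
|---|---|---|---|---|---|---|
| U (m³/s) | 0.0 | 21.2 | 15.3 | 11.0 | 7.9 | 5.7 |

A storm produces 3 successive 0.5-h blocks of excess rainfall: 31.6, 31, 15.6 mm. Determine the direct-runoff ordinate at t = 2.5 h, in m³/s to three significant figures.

By discrete convolution, Q_j = Σ (P_i / 10 mm) · U_{j−i}.
At t = 2.5 h (j=5): Q = (31.6/10)·5.7 + (31/10)·7.9 + (15.6/10)·11.0 = 59.7 m³/s.

Q ≈ 59.7 m³/s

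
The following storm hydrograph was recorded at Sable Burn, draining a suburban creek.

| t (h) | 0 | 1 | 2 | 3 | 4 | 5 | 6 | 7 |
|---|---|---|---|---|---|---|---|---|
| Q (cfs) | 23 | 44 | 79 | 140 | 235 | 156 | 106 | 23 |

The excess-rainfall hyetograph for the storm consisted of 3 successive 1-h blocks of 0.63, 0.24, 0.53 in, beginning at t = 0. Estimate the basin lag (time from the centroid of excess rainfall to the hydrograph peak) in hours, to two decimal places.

t_L ≈ 2.57 h

Centroid of excess rainfall: t_c = Σ P_i·t̄_i / ΣP_i = 1.4286 h (block centres at 0.5, 1.5, 2.5 h).
Hydrograph peak occurs at t = 4 h, so basin lag t_L = 4 − 1.4286 = 2.57 h.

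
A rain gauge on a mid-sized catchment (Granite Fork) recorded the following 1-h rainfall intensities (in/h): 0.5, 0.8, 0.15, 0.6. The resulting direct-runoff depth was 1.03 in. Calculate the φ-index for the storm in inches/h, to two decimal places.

Only the 3 blocks with intensity above φ contribute runoff: 0.5, 0.8, 0.6 in/h.
Σ(I−φ)·Δt = d  ⇒  (0.5+0.8+0.6 − 3φ)·1 = 1.03
φ = (1.900 − 1.03/1) / 3 = 0.29 in/h.

φ ≈ 0.29 in/h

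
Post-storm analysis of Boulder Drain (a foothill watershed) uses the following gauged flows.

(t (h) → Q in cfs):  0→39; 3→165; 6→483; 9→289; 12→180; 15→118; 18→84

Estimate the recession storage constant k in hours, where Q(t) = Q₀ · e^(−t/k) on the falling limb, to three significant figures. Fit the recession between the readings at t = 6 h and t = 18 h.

k ≈ 6.86 h

On the falling limb, Q drops from 483 to 84 cfs between t = 6 h and t = 18 h (Δt = 12 h).
k = −Δt / ln(Q₂/Q₁) = −12 / ln(84/483) = 6.86 h.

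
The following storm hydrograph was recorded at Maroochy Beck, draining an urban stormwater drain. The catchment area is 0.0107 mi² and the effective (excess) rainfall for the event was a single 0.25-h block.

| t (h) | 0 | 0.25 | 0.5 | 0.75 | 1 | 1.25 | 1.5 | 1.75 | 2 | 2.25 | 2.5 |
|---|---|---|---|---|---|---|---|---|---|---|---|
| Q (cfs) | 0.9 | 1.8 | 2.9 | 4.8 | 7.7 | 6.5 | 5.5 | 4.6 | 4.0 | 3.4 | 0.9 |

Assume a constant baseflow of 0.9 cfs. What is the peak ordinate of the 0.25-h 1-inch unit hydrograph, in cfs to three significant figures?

Direct runoff: 0.0, 0.9, 2.0, 3.9, 6.8, 5.6, 4.6, 3.7, 3.1, 2.5, 0.0 cfs; ΣQ_DR = 33.10 cfs, peak = 6.8 cfs.
Runoff depth d = ΣQ_DR·Δt / A = 33.10 × 900 / (0.0107 mi²) = 1.198 in.
The 1-inch UH is the DRH scaled by (1 in)/d, so U_p = 6.8 × 1/1.198 = 5.67 cfs.

U_p ≈ 5.67 cfs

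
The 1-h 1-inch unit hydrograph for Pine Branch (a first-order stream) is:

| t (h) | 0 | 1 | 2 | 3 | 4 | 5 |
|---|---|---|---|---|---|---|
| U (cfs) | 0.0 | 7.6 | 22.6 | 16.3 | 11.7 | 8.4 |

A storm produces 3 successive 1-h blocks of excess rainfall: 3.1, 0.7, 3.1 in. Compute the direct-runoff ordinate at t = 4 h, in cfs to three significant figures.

Q ≈ 118 cfs

By discrete convolution, Q_j = Σ (P_i / 1 in) · U_{j−i}.
At t = 4 h (j=4): Q = (3.1/1)·11.7 + (0.7/1)·16.3 + (3.1/1)·22.6 = 118 cfs.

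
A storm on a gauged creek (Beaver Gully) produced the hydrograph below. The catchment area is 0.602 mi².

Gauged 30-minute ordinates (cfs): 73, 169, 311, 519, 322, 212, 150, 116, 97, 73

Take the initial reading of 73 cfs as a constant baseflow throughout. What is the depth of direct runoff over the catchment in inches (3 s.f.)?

d ≈ 1.69 in

Direct runoff: 0.0, 96.0, 238.0, 446.0, 249.0, 139.0, 77.0, 43.0, 24.0, 0.0 cfs; ΣQ_DR = 1312 cfs.
V = ΣQ_DR · Δt = 1312 × 1800 s = 2.362 × 10^6 ft³.
Over A = 0.602 mi², depth = V / A = 1.69 in.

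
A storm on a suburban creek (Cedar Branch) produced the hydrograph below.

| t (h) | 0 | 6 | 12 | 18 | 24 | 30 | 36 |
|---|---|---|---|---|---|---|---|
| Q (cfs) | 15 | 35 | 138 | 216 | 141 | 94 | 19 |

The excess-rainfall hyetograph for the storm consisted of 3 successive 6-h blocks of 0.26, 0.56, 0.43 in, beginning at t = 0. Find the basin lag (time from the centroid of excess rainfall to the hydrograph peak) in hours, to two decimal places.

t_L ≈ 8.18 h

Centroid of excess rainfall: t_c = Σ P_i·t̄_i / ΣP_i = 9.8160 h (block centres at 3, 9, 15 h).
Hydrograph peak occurs at t = 18 h, so basin lag t_L = 18 − 9.8160 = 8.18 h.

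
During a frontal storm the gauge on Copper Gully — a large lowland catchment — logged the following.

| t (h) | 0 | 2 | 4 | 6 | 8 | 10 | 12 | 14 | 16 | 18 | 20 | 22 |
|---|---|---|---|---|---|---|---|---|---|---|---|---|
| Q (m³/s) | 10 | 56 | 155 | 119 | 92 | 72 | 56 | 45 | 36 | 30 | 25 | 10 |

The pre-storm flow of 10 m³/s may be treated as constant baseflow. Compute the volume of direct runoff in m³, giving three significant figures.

V ≈ 4.22 × 10^6 m³

Direct-runoff ordinates (Q − Q_b): 0.0, 46.0, 145.0, 109.0, 82.0, 62.0, 46.0, 35.0, 26.0, 20.0, 15.0, 0.0 m³/s.
ΣQ_DR = 586.0 m³/s.
With Δt = 2 h = 7200 s, V = ΣQ_DR · Δt = 586.0 × 7200 = 4.22 × 10^6 m³.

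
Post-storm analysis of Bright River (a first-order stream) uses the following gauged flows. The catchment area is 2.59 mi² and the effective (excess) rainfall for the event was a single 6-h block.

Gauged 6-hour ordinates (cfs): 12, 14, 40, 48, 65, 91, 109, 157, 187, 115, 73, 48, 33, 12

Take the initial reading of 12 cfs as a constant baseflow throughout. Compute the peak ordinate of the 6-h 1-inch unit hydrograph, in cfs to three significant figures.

U_p ≈ 58.3 cfs

Direct runoff: 0.0, 2.0, 28.0, 36.0, 53.0, 79.0, 97.0, 145.0, 175.0, 103.0, 61.0, 36.0, 21.0, 0.0 cfs; ΣQ_DR = 836.0 cfs, peak = 175.0 cfs.
Runoff depth d = ΣQ_DR·Δt / A = 836.0 × 21600 / (2.59 mi²) = 3.001 in.
The 1-inch UH is the DRH scaled by (1 in)/d, so U_p = 175.0 × 1/3.001 = 58.3 cfs.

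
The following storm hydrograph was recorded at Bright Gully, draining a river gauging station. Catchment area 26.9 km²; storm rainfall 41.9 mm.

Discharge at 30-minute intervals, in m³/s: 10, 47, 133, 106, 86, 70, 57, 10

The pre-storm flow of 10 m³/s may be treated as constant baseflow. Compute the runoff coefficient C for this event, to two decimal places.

ΣQ_DR = 439.0 m³/s; V = ΣQ_DR·Δt = 7.902 × 10^5 m³.
Runoff depth d = V / A = 29.38 mm.
C = d / P = 29.38 / 41.9 = 0.70.

C ≈ 0.70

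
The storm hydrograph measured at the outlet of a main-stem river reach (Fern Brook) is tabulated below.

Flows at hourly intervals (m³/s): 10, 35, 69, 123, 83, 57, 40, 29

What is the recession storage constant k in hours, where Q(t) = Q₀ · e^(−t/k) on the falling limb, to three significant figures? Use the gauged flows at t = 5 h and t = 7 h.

k ≈ 2.96 h

On the falling limb, Q drops from 57 to 29 m³/s between t = 5 h and t = 7 h (Δt = 2 h).
k = −Δt / ln(Q₂/Q₁) = −2 / ln(29/57) = 2.96 h.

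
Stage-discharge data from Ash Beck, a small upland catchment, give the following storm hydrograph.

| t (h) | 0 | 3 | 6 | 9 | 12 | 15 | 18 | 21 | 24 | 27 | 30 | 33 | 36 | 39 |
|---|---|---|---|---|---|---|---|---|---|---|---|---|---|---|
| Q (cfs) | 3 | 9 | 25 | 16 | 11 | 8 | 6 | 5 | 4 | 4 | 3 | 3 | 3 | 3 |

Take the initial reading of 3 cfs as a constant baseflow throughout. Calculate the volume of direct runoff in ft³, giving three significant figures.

V ≈ 6.59 × 10^5 ft³

Direct-runoff ordinates (Q − Q_b): 0.0, 6.0, 22.0, 13.0, 8.0, 5.0, 3.0, 2.0, 1.0, 1.0, 0.0, 0.0, 0.0, 0.0 cfs.
ΣQ_DR = 61.00 cfs.
With Δt = 3 h = 10800 s, V = ΣQ_DR · Δt = 61.00 × 10800 = 6.59 × 10^5 ft³.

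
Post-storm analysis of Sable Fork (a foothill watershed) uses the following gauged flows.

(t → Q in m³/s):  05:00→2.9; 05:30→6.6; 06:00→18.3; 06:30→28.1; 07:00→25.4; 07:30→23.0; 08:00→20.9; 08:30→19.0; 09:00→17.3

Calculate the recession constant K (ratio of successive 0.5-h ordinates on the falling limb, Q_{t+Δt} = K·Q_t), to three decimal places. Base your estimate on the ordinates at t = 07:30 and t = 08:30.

K ≈ 0.909

Using the recession-limb readings at t = 07:30 and t = 08:30: Q falls from 23.0 to 19.0 m³/s over 2 intervals.
K = (Q₂/Q₁)^(1/2) = (19.0/23.0)^(1/2) = 0.909.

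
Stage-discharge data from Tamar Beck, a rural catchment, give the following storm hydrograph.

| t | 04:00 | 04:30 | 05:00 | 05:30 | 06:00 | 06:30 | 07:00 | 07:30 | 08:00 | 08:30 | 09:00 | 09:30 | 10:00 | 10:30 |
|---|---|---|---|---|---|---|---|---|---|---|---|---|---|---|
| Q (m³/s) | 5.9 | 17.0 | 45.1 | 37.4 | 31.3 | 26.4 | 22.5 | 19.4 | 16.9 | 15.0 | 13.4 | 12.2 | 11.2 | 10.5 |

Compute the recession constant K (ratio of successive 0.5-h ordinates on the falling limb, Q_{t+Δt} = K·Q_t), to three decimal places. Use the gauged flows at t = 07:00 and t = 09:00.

K ≈ 0.878

Using the recession-limb readings at t = 07:00 and t = 09:00: Q falls from 22.5 to 13.4 m³/s over 4 intervals.
K = (Q₂/Q₁)^(1/4) = (13.4/22.5)^(1/4) = 0.878.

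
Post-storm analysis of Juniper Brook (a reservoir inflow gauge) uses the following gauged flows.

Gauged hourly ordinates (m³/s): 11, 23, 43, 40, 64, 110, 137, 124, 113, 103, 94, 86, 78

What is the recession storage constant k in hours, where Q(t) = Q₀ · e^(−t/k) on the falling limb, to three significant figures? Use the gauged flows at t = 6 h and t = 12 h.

On the falling limb, Q drops from 137 to 78 m³/s between t = 6 h and t = 12 h (Δt = 6 h).
k = −Δt / ln(Q₂/Q₁) = −6 / ln(78/137) = 10.7 h.

k ≈ 10.7 h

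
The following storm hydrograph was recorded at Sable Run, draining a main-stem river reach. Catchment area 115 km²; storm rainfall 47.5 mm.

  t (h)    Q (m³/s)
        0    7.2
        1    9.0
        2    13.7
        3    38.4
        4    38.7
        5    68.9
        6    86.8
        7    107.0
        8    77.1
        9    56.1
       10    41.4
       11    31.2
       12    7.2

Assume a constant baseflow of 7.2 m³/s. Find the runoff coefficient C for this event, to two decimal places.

C ≈ 0.32

ΣQ_DR = 489.1 m³/s; V = ΣQ_DR·Δt = 1.761 × 10^6 m³.
Runoff depth d = V / A = 15.31 mm.
C = d / P = 15.31 / 47.5 = 0.32.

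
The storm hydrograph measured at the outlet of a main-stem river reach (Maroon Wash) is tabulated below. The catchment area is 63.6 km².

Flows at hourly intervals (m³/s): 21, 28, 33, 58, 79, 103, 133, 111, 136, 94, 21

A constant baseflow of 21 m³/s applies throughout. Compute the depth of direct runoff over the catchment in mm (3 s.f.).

d ≈ 33.2 mm

Direct runoff: 0.0, 7.0, 12.0, 37.0, 58.0, 82.0, 112.0, 90.0, 115.0, 73.0, 0.0 m³/s; ΣQ_DR = 586.0 m³/s.
V = ΣQ_DR · Δt = 586.0 × 3600 s = 2.110 × 10^6 m³.
Over A = 63.6 km², depth = V / A = 33.2 mm.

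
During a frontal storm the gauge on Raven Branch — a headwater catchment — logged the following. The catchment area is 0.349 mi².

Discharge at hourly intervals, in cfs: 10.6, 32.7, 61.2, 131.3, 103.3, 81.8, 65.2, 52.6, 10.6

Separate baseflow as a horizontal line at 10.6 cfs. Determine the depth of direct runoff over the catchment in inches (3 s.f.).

d ≈ 2.02 in

Direct runoff: 0.0, 22.1, 50.6, 120.7, 92.7, 71.2, 54.6, 42.0, 0.0 cfs; ΣQ_DR = 453.9 cfs.
V = ΣQ_DR · Δt = 453.9 × 3600 s = 1.634 × 10^6 ft³.
Over A = 0.349 mi², depth = V / A = 2.02 in.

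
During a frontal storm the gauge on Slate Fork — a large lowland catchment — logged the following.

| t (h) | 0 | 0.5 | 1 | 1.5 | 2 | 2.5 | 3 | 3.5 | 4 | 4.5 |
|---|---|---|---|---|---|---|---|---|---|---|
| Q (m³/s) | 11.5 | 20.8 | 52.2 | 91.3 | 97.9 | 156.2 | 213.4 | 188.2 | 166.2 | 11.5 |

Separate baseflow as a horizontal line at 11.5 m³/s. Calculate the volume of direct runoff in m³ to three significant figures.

Direct-runoff ordinates (Q − Q_b): 0.0, 9.3, 40.7, 79.8, 86.4, 144.7, 201.9, 176.7, 154.7, 0.0 m³/s.
ΣQ_DR = 894.2 m³/s.
With Δt = 0.5 h = 1800 s, V = ΣQ_DR · Δt = 894.2 × 1800 = 1.61 × 10^6 m³.

V ≈ 1.61 × 10^6 m³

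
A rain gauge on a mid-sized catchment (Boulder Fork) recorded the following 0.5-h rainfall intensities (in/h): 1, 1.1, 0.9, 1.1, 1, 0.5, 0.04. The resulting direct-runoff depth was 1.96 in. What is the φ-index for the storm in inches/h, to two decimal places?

Only the 6 blocks with intensity above φ contribute runoff: 1, 1.1, 0.9, 1.1, 1, 0.5 in/h.
Σ(I−φ)·Δt = d  ⇒  (1+1.1+0.9+1.1+1+0.5 − 6φ)·0.5 = 1.96
φ = (5.600 − 1.96/0.5) / 6 = 0.28 in/h.

φ ≈ 0.28 in/h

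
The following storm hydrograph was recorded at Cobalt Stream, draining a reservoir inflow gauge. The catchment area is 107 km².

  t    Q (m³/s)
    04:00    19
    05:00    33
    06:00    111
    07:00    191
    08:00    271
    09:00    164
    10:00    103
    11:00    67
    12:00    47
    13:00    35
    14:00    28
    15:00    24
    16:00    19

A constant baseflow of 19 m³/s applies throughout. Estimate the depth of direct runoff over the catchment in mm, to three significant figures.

Direct runoff: 0.0, 14.0, 92.0, 172.0, 252.0, 145.0, 84.0, 48.0, 28.0, 16.0, 9.0, 5.0, 0.0 m³/s; ΣQ_DR = 865.0 m³/s.
V = ΣQ_DR · Δt = 865.0 × 3600 s = 3.114 × 10^6 m³.
Over A = 107 km², depth = V / A = 29.1 mm.

d ≈ 29.1 mm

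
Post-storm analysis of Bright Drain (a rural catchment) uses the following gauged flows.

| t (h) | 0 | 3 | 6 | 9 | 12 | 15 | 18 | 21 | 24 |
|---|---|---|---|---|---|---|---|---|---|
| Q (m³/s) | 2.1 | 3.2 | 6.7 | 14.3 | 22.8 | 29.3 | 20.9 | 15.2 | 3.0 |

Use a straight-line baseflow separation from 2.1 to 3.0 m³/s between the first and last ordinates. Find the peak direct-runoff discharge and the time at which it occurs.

Subtracting baseflow gives direct-runoff ordinates: 0.00, 0.99, 4.38, 11.86, 20.25, 26.64, 18.12, 12.31, 0.00 m³/s.
The maximum is 26.64 m³/s, occurring at the reading for t = 15 h.

Q_p = 26.64 m³/s at t = 15 h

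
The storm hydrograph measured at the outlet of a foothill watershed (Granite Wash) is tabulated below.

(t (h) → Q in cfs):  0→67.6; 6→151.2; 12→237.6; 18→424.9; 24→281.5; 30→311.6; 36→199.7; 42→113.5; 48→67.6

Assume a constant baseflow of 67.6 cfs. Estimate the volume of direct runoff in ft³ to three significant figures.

V ≈ 2.69 × 10^7 ft³

Direct-runoff ordinates (Q − Q_b): 0.0, 83.6, 170.0, 357.3, 213.9, 244.0, 132.1, 45.9, 0.0 cfs.
ΣQ_DR = 1247 cfs.
With Δt = 6 h = 21600 s, V = ΣQ_DR · Δt = 1247 × 21600 = 2.69 × 10^7 ft³.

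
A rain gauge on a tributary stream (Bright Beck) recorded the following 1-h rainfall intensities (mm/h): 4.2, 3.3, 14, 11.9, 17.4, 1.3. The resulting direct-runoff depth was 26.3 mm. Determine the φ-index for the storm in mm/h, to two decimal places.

Only the 3 blocks with intensity above φ contribute runoff: 14, 11.9, 17.4 mm/h.
Σ(I−φ)·Δt = d  ⇒  (14+11.9+17.4 − 3φ)·1 = 26.3
φ = (43.30 − 26.3/1) / 3 = 5.67 mm/h.

φ ≈ 5.67 mm/h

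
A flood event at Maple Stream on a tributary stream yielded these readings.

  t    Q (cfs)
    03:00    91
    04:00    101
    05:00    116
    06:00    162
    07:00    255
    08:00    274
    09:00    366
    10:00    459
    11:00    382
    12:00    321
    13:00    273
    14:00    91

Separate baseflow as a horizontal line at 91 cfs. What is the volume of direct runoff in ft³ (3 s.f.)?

V ≈ 6.48 × 10^6 ft³

Direct-runoff ordinates (Q − Q_b): 0.0, 10.0, 25.0, 71.0, 164.0, 183.0, 275.0, 368.0, 291.0, 230.0, 182.0, 0.0 cfs.
ΣQ_DR = 1799 cfs.
With Δt = 1 h = 3600 s, V = ΣQ_DR · Δt = 1799 × 3600 = 6.48 × 10^6 ft³.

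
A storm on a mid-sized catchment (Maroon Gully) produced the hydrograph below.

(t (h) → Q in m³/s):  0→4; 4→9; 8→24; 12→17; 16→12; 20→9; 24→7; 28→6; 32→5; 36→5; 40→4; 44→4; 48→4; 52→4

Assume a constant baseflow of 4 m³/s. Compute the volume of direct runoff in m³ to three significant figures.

V ≈ 8.35 × 10^5 m³

Direct-runoff ordinates (Q − Q_b): 0.0, 5.0, 20.0, 13.0, 8.0, 5.0, 3.0, 2.0, 1.0, 1.0, 0.0, 0.0, 0.0, 0.0 m³/s.
ΣQ_DR = 58.00 m³/s.
With Δt = 4 h = 14400 s, V = ΣQ_DR · Δt = 58.00 × 14400 = 8.35 × 10^5 m³.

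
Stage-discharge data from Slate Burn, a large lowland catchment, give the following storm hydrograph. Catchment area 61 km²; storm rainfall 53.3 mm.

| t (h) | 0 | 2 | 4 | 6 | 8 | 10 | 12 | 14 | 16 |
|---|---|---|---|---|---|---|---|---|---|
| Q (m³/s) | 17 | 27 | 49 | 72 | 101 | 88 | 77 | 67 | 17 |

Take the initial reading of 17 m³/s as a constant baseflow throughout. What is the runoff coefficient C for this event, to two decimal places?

ΣQ_DR = 362.0 m³/s; V = ΣQ_DR·Δt = 2.606 × 10^6 m³.
Runoff depth d = V / A = 42.73 mm.
C = d / P = 42.73 / 53.3 = 0.80.

C ≈ 0.80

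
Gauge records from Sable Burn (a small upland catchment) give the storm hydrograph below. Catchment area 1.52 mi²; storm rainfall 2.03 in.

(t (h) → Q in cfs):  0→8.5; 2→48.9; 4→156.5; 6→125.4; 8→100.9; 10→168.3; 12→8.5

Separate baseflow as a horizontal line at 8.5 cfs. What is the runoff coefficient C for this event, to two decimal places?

ΣQ_DR = 557.5 cfs; V = ΣQ_DR·Δt = 4.014 × 10^6 ft³.
Runoff depth d = V / A = 1.137 in.
C = d / P = 1.137 / 2.03 = 0.56.

C ≈ 0.56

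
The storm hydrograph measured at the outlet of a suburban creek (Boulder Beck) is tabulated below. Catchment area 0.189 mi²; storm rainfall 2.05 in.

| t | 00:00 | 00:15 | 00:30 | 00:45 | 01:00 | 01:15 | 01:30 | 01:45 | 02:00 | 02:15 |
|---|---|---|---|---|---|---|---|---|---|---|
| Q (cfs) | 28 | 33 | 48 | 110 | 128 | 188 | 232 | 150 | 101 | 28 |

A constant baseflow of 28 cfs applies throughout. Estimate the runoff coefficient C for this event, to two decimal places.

C ≈ 0.77

ΣQ_DR = 766.0 cfs; V = ΣQ_DR·Δt = 6.894 × 10^5 ft³.
Runoff depth d = V / A = 1.570 in.
C = d / P = 1.570 / 2.05 = 0.77.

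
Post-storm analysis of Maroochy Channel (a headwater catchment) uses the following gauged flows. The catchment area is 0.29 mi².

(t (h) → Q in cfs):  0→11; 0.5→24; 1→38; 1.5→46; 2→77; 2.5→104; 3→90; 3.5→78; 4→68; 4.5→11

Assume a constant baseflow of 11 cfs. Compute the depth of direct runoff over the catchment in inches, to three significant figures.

Direct runoff: 0.0, 13.0, 27.0, 35.0, 66.0, 93.0, 79.0, 67.0, 57.0, 0.0 cfs; ΣQ_DR = 437.0 cfs.
V = ΣQ_DR · Δt = 437.0 × 1800 s = 7.866 × 10^5 ft³.
Over A = 0.29 mi², depth = V / A = 1.17 in.

d ≈ 1.17 in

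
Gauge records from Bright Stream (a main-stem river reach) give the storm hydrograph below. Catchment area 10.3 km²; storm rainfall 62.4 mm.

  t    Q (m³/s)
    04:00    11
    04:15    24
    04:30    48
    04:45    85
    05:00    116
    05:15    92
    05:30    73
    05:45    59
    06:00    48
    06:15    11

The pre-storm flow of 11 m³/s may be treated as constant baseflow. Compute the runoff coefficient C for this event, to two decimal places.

C ≈ 0.64

ΣQ_DR = 457.0 m³/s; V = ΣQ_DR·Δt = 4.113 × 10^5 m³.
Runoff depth d = V / A = 39.93 mm.
C = d / P = 39.93 / 62.4 = 0.64.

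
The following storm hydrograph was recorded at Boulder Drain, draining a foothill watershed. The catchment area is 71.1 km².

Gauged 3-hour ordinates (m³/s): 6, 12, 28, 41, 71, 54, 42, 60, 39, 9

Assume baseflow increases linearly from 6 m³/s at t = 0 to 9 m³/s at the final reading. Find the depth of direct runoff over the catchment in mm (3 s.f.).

Direct runoff: 0.00, 5.67, 21.33, 34.00, 63.67, 46.33, 34.00, 51.67, 30.33, 0.00 m³/s; ΣQ_DR = 287.0 m³/s.
V = ΣQ_DR · Δt = 287.0 × 10800 s = 3.100 × 10^6 m³.
Over A = 71.1 km², depth = V / A = 43.6 mm.

d ≈ 43.6 mm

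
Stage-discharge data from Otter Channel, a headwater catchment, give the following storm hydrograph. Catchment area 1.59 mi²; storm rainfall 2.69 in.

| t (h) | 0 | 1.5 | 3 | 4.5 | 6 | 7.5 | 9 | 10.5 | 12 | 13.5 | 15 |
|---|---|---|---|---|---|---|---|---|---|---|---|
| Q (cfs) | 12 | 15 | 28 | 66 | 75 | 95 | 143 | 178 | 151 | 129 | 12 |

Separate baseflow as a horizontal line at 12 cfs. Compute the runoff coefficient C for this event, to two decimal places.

ΣQ_DR = 772.0 cfs; V = ΣQ_DR·Δt = 4.169 × 10^6 ft³.
Runoff depth d = V / A = 1.129 in.
C = d / P = 1.129 / 2.69 = 0.42.

C ≈ 0.42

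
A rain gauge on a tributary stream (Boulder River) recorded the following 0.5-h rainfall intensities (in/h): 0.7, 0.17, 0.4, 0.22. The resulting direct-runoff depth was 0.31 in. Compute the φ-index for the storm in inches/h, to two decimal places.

Only the 2 blocks with intensity above φ contribute runoff: 0.7, 0.4 in/h.
Σ(I−φ)·Δt = d  ⇒  (0.7+0.4 − 2φ)·0.5 = 0.31
φ = (1.100 − 0.31/0.5) / 2 = 0.24 in/h.

φ ≈ 0.24 in/h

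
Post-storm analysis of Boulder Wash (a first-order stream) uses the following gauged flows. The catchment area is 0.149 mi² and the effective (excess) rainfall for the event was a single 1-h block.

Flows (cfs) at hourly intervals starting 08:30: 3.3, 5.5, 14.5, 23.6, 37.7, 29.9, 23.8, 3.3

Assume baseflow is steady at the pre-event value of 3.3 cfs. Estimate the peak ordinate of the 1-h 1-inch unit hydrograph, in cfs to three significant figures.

U_p ≈ 28.7 cfs

Direct runoff: 0.0, 2.2, 11.2, 20.3, 34.4, 26.6, 20.5, 0.0 cfs; ΣQ_DR = 115.2 cfs, peak = 34.4 cfs.
Runoff depth d = ΣQ_DR·Δt / A = 115.2 × 3600 / (0.149 mi²) = 1.198 in.
The 1-inch UH is the DRH scaled by (1 in)/d, so U_p = 34.4 × 1/1.198 = 28.7 cfs.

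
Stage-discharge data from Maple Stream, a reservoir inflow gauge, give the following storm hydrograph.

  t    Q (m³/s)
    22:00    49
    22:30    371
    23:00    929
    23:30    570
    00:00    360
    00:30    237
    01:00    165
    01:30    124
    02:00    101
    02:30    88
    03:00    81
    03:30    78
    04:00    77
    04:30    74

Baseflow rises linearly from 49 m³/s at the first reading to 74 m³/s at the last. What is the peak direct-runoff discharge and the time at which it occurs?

Q_p = 876.15 m³/s at t = 23:00

Subtracting baseflow gives direct-runoff ordinates: 0.00, 320.08, 876.15, 515.23, 303.31, 178.38, 104.46, 61.54, 36.62, 21.69, 12.77, 7.85, 4.92, 0.00 m³/s.
The maximum is 876.15 m³/s, occurring at the reading for t = 23:00.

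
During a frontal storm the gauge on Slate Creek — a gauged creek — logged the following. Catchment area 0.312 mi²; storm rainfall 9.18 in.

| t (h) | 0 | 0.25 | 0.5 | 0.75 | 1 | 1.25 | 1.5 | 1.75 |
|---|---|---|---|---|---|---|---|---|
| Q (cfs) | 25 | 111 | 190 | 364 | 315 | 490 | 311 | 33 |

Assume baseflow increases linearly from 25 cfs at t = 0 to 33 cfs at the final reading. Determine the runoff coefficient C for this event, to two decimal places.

ΣQ_DR = 1607 cfs; V = ΣQ_DR·Δt = 1.446 × 10^6 ft³.
Runoff depth d = V / A = 1.995 in.
C = d / P = 1.995 / 9.18 = 0.22.

C ≈ 0.22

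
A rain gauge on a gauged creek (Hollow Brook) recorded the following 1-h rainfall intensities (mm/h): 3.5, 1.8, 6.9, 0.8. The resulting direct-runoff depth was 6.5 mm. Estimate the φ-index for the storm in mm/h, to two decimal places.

Only the 2 blocks with intensity above φ contribute runoff: 3.5, 6.9 mm/h.
Σ(I−φ)·Δt = d  ⇒  (3.5+6.9 − 2φ)·1 = 6.5
φ = (10.40 − 6.5/1) / 2 = 1.95 mm/h.

φ ≈ 1.95 mm/h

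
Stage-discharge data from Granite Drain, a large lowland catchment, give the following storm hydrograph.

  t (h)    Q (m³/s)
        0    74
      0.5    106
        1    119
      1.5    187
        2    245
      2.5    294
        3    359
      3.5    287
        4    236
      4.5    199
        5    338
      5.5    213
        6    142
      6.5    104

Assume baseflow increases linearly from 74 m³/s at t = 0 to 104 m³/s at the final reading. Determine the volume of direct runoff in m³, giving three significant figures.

V ≈ 2.98 × 10^6 m³

Direct-runoff ordinates (Q − Q_b): 0.00, 29.69, 40.38, 106.08, 161.77, 208.46, 271.15, 196.85, 143.54, 104.23, 240.92, 113.62, 40.31, 0.00 m³/s.
ΣQ_DR = 1657 m³/s.
With Δt = 0.5 h = 1800 s, V = ΣQ_DR · Δt = 1657 × 1800 = 2.98 × 10^6 m³.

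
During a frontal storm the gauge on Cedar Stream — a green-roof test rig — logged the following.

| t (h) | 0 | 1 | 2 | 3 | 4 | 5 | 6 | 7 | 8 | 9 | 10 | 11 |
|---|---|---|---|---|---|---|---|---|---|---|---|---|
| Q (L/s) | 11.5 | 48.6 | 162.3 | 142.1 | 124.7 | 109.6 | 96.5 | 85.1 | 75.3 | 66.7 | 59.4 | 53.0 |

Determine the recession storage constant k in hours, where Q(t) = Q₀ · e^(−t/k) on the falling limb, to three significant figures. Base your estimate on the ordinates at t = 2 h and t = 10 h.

k ≈ 7.96 h

On the falling limb, Q drops from 162.3 to 59.4 L/s between t = 2 h and t = 10 h (Δt = 8 h).
k = −Δt / ln(Q₂/Q₁) = −8 / ln(59.4/162.3) = 7.96 h.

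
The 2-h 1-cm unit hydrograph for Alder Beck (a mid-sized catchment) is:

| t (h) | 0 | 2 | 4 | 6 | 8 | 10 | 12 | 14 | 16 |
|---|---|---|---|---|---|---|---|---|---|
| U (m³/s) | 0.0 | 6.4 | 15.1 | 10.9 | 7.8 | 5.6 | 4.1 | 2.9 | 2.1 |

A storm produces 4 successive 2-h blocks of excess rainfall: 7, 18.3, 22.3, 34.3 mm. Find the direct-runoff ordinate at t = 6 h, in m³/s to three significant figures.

Q ≈ 49.5 m³/s

By discrete convolution, Q_j = Σ (P_i / 10 mm) · U_{j−i}.
At t = 6 h (j=3): Q = (7/10)·10.9 + (18.3/10)·15.1 + (22.3/10)·6.4 + (34.3/10)·0.0 = 49.5 m³/s.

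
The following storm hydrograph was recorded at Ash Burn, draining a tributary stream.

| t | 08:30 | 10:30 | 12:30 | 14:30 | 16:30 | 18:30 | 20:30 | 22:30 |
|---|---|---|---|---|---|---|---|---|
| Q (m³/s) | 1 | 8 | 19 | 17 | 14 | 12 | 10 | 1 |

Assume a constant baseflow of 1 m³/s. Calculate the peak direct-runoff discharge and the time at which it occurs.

Subtracting baseflow gives direct-runoff ordinates: 0.0, 7.0, 18.0, 16.0, 13.0, 11.0, 9.0, 0.0 m³/s.
The maximum is 18.0 m³/s, occurring at the reading for t = 12:30.

Q_p = 18.0 m³/s at t = 12:30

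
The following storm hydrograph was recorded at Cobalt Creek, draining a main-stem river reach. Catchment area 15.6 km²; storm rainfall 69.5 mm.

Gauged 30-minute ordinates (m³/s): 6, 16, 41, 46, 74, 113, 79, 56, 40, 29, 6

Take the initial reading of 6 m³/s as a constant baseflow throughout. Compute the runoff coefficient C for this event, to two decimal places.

C ≈ 0.73

ΣQ_DR = 440.0 m³/s; V = ΣQ_DR·Δt = 7.920 × 10^5 m³.
Runoff depth d = V / A = 50.77 mm.
C = d / P = 50.77 / 69.5 = 0.73.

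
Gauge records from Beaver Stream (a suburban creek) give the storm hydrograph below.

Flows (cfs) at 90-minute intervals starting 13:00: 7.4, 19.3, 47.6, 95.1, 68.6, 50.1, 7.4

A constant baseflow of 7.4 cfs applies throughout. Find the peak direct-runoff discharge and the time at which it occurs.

Q_p = 87.7 cfs at t = 17:30

Subtracting baseflow gives direct-runoff ordinates: 0.0, 11.9, 40.2, 87.7, 61.2, 42.7, 0.0 cfs.
The maximum is 87.7 cfs, occurring at the reading for t = 17:30.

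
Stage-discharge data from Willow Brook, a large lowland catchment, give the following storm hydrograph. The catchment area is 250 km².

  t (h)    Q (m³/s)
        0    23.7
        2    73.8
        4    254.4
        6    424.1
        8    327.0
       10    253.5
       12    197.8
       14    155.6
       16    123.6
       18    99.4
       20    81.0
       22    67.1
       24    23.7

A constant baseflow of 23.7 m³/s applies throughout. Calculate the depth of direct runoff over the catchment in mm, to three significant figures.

d ≈ 51.7 mm

Direct runoff: 0.0, 50.1, 230.7, 400.4, 303.3, 229.8, 174.1, 131.9, 99.9, 75.7, 57.3, 43.4, 0.0 m³/s; ΣQ_DR = 1797 m³/s.
V = ΣQ_DR · Δt = 1797 × 7200 s = 1.294 × 10^7 m³.
Over A = 250 km², depth = V / A = 51.7 mm.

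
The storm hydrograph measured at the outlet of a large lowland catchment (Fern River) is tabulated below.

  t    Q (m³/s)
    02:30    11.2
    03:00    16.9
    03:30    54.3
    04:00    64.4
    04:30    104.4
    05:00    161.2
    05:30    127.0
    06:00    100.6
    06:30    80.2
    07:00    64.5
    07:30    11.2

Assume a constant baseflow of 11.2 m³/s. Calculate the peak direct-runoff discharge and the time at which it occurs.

Q_p = 150.0 m³/s at t = 05:00

Subtracting baseflow gives direct-runoff ordinates: 0.0, 5.7, 43.1, 53.2, 93.2, 150.0, 115.8, 89.4, 69.0, 53.3, 0.0 m³/s.
The maximum is 150.0 m³/s, occurring at the reading for t = 05:00.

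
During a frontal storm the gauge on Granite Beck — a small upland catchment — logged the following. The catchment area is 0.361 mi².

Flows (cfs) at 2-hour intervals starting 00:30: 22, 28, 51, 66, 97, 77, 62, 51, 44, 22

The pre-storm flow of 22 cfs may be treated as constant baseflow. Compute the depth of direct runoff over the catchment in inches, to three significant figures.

Direct runoff: 0.0, 6.0, 29.0, 44.0, 75.0, 55.0, 40.0, 29.0, 22.0, 0.0 cfs; ΣQ_DR = 300.0 cfs.
V = ΣQ_DR · Δt = 300.0 × 7200 s = 2.160 × 10^6 ft³.
Over A = 0.361 mi², depth = V / A = 2.58 in.

d ≈ 2.58 in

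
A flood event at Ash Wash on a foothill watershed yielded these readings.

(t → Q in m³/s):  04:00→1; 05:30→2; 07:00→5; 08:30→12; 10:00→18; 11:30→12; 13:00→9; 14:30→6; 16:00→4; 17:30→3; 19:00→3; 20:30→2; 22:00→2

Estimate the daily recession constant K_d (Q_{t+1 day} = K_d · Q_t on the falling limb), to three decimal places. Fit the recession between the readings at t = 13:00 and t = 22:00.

K_d ≈ 0.018

Between t = 13:00 and t = 22:00 the flow falls from 9 to 2 m³/s over 6×1.5 h = 9 h.
Per-interval ratio K = (2/9)^(1/6) = 0.7783; K_d = K^(24/1.5) = 0.018.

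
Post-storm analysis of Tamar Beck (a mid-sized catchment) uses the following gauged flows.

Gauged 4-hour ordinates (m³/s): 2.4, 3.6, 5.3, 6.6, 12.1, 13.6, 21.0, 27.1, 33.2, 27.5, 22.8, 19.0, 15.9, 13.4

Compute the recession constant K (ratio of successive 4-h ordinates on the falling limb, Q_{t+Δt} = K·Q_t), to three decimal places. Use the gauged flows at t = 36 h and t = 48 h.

Using the recession-limb readings at t = 36 h and t = 48 h: Q falls from 27.5 to 15.9 m³/s over 3 intervals.
K = (Q₂/Q₁)^(1/3) = (15.9/27.5)^(1/3) = 0.833.

K ≈ 0.833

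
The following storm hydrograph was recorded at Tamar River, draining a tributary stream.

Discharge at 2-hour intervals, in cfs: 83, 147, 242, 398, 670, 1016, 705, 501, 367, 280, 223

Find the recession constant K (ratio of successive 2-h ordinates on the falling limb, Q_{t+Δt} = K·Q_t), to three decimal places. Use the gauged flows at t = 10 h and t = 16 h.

K ≈ 0.712

Using the recession-limb readings at t = 10 h and t = 16 h: Q falls from 1016 to 367 cfs over 3 intervals.
K = (Q₂/Q₁)^(1/3) = (367/1016)^(1/3) = 0.712.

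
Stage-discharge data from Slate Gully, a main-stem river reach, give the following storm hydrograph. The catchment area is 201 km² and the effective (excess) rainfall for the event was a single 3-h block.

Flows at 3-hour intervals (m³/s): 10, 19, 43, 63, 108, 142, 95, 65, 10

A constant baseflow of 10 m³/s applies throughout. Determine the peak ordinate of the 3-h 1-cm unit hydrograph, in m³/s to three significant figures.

U_p ≈ 52.8 m³/s

Direct runoff: 0.0, 9.0, 33.0, 53.0, 98.0, 132.0, 85.0, 55.0, 0.0 m³/s; ΣQ_DR = 465.0 m³/s, peak = 132.0 m³/s.
Runoff depth d = ΣQ_DR·Δt / A = 465.0 × 10800 / (201 km²) = 24.99 mm.
The 1-cm UH is the DRH scaled by (10 mm)/d, so U_p = 132.0 × 10/24.99 = 52.8 m³/s.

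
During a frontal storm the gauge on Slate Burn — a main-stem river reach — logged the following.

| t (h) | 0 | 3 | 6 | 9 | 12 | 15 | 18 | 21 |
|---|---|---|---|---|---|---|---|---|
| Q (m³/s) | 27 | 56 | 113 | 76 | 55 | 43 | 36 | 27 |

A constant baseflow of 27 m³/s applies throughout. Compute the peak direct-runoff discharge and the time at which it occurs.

Q_p = 86.0 m³/s at t = 6 h

Subtracting baseflow gives direct-runoff ordinates: 0.0, 29.0, 86.0, 49.0, 28.0, 16.0, 9.0, 0.0 m³/s.
The maximum is 86.0 m³/s, occurring at the reading for t = 6 h.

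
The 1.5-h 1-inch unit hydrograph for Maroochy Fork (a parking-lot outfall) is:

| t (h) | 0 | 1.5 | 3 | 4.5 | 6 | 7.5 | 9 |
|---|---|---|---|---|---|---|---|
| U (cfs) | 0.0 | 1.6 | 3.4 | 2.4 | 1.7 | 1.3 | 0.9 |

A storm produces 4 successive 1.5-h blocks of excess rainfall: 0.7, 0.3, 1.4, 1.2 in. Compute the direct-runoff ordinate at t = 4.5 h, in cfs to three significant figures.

By discrete convolution, Q_j = Σ (P_i / 1 in) · U_{j−i}.
At t = 4.5 h (j=3): Q = (0.7/1)·2.4 + (0.3/1)·3.4 + (1.4/1)·1.6 + (1.2/1)·0.0 = 4.94 cfs.

Q ≈ 4.94 cfs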